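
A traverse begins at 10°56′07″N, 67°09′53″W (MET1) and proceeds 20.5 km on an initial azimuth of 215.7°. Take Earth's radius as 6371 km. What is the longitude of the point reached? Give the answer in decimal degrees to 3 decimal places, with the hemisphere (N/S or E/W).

67.274°W

MET1: φ = +10.93528°, λ = -67.16472°
δ = d/R = 20.5/6371 = 0.003218 rad
φ₂ = arcsin(sin φ₁ cos δ + cos φ₁ sin δ cos θ)
   = arcsin(0.18970·0.99999 + 0.98184·0.00322·-0.81208) = 10.78554°
λ₂ = λ₁ + atan2(sin θ sin δ cos φ₁, cos δ − sin φ₁ sin φ₂) = -67.27424°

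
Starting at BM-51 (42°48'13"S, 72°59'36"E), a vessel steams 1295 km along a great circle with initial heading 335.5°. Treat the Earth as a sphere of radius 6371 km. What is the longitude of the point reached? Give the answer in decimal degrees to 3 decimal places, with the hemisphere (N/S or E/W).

67.325°E

BM-51: φ = -42.80361°, λ = +72.99333°
δ = d/R = 1295/6371 = 0.203265 rad
φ₂ = arcsin(sin φ₁ cos δ + cos φ₁ sin δ cos θ)
   = arcsin(-0.67949·0.97941 + 0.73369·0.20187·0.90996) = -32.05454°
λ₂ = λ₁ + atan2(sin θ sin δ cos φ₁, cos δ − sin φ₁ sin φ₂) = 67.32489°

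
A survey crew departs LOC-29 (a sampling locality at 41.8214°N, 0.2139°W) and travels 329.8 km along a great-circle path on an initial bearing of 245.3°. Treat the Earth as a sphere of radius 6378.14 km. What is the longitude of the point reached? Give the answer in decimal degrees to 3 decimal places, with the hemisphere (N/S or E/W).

3.756°W

δ = d/R = 329.8/6378.14 = 0.051708 rad
φ₂ = arcsin(sin φ₁ cos δ + cos φ₁ sin δ cos θ)
   = arcsin(0.66681·0.99866 + 0.74523·0.05168·-0.41787) = 40.52838°
λ₂ = λ₁ + atan2(sin θ sin δ cos φ₁, cos δ − sin φ₁ sin φ₂) = -3.75574°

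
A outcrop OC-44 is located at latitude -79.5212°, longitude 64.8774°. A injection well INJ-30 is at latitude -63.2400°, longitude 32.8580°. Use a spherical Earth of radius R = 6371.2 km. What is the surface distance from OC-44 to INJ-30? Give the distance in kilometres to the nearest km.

2075 km

Δφ = 16.2812°,  Δλ = -32.0194°
a = sin²(Δφ/2) + cos φ₁ cos φ₂ sin²(Δλ/2) = 0.026280
c = 2·arcsin(√a) = 0.325661 rad = 18.6590°
d = R·c = 6371.2 × 0.325661 = 2074.9 km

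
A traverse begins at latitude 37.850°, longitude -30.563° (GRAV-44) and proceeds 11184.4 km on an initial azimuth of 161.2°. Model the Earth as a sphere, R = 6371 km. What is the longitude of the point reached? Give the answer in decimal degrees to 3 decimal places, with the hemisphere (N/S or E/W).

6.076°E

δ = d/R = 11184.4/6371 = 1.755517 rad
φ₂ = arcsin(sin φ₁ cos δ + cos φ₁ sin δ cos θ)
   = arcsin(0.61360·-0.18367 + 0.78962·0.98299·-0.94665) = -57.93830°
λ₂ = λ₁ + atan2(sin θ sin δ cos φ₁, cos δ − sin φ₁ sin φ₂) = 6.07570°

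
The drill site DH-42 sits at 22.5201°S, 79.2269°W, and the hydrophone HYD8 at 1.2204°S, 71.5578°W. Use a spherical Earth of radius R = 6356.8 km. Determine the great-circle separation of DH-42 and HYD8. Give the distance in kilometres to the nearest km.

Δφ = 21.2997°,  Δλ = 7.6691°
a = sin²(Δφ/2) + cos φ₁ cos φ₂ sin²(Δλ/2) = 0.038284
c = 2·arcsin(√a) = 0.393866 rad = 22.5669°
d = R·c = 6356.8 × 0.393866 = 2503.7 km

2504 km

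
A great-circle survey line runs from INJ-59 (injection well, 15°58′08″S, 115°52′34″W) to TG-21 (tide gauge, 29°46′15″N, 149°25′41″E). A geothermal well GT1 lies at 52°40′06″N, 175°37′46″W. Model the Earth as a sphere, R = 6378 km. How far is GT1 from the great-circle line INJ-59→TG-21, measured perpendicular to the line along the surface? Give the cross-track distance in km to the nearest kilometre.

INJ-59: φ = -15.96889°, λ = -115.87611°
TG-21: φ = +29.77083°, λ = +149.42806°
GT1: φ = +52.66833°, λ = -175.62944°
δ₁₃ = central angle INJ-59→GT1 = 1.495796 rad  (haversine)
θ₁₃ = bearing INJ-59→GT1 = 328.308°,  θ₁₂ = bearing INJ-59→TG-21 = 297.888°
dₓₜ = R·arcsin(sin δ₁₃ · sin(θ₁₃ − θ₁₂)) = 6378·arcsin(0.99719·sin(30.420°)) = 3375.751 km
|dₓₜ| = 3375.751 km

3376 km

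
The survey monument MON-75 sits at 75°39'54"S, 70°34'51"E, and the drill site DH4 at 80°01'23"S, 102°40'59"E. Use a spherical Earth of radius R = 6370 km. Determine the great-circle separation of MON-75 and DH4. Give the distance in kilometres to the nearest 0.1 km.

876.4 km

MON-75: φ = -75.66500°, λ = +70.58083°
DH4: φ = -80.02306°, λ = +102.68306°
Δφ = -4.3581°,  Δλ = 32.1022°
a = sin²(Δφ/2) + cos φ₁ cos φ₂ sin²(Δλ/2) = 0.004725
c = 2·arcsin(√a) = 0.137586 rad = 7.8831°
d = R·c = 6370 × 0.137586 = 876.4 km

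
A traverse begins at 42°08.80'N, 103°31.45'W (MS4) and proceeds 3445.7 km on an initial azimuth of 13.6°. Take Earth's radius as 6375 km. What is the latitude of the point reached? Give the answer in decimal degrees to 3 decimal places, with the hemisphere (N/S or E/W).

71.119°N

MS4: φ = +42.14667°, λ = -103.52417°
δ = d/R = 3445.7/6375 = 0.540502 rad
φ₂ = arcsin(sin φ₁ cos δ + cos φ₁ sin δ cos θ)
   = arcsin(0.67103·0.85745 + 0.74143·0.51457·0.97196) = 71.11907°
λ₂ = λ₁ + atan2(sin θ sin δ cos φ₁, cos δ − sin φ₁ sin φ₂) = -81.56758°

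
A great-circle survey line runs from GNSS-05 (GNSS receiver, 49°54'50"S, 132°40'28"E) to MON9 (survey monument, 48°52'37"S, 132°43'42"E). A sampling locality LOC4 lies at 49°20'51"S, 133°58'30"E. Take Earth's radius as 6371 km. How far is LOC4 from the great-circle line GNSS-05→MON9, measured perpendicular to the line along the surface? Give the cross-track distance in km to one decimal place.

92.0 km

GNSS-05: φ = -49.91389°, λ = +132.67444°
MON9: φ = -48.87694°, λ = +132.72833°
LOC4: φ = -49.34750°, λ = +133.97500°
δ₁₃ = central angle GNSS-05→LOC4 = 0.017716 rad  (haversine)
θ₁₃ = bearing GNSS-05→LOC4 = 56.581°,  θ₁₂ = bearing GNSS-05→MON9 = 1.958°
dₓₜ = R·arcsin(sin δ₁₃ · sin(θ₁₃ − θ₁₂)) = 6371·arcsin(0.01772·sin(54.624°)) = 92.029 km
|dₓₜ| = 92.029 km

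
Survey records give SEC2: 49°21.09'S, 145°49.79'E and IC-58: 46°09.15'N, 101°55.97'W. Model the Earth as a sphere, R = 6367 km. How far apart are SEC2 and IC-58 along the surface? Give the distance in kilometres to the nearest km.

15100 km

SEC2: φ = -49.35150°, λ = +145.82983°
IC-58: φ = +46.15250°, λ = -101.93283°
Δφ = 95.5040°,  Δλ = 112.2373°
a = sin²(Δφ/2) + cos φ₁ cos φ₂ sin²(Δλ/2) = 0.858978
c = 2·arcsin(√a) = 2.371658 rad = 135.8860°
d = R·c = 6367 × 2.371658 = 15100.3 km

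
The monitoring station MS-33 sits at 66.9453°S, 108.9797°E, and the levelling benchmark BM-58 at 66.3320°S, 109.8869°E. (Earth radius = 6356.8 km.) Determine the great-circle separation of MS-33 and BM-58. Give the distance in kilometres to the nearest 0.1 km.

78.9 km

Δφ = 0.6133°,  Δλ = 0.9072°
a = sin²(Δφ/2) + cos φ₁ cos φ₂ sin²(Δλ/2) = 0.000038
c = 2·arcsin(√a) = 0.012409 rad = 0.7110°
d = R·c = 6356.8 × 0.012409 = 78.9 km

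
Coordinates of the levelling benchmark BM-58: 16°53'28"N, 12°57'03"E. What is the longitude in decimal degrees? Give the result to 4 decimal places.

12° + 57′/60 + 3″/3600 = 12 + 0.95000 + 0.00083 = 12.9508°

12.9508°E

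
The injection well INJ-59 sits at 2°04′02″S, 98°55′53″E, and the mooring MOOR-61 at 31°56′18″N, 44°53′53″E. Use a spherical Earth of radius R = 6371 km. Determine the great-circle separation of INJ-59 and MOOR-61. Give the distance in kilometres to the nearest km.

INJ-59: φ = -2.06722°, λ = +98.93139°
MOOR-61: φ = +31.93833°, λ = +44.89806°
Δφ = 34.0056°,  Δλ = -54.0333°
a = sin²(Δφ/2) + cos φ₁ cos φ₂ sin²(Δλ/2) = 0.260501
c = 2·arcsin(√a) = 1.071282 rad = 61.3800°
d = R·c = 6371 × 1.071282 = 6825.1 km

6825 km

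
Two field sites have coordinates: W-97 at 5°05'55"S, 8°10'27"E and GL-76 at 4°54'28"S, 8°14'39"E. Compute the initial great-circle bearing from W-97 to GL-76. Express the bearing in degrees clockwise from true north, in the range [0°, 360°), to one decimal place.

20.1°

W-97: φ = -5.09861°, λ = +8.17417°
GL-76: φ = -4.90778°, λ = +8.24417°
Δλ = 0.0700°
y = sin Δλ · cos φ₂ = 0.001217
x = cos φ₁ sin φ₂ − sin φ₁ cos φ₂ cos Δλ = 0.003331
θ = atan2(y, x) = 20.0761° → 20.0761° (mod 360°)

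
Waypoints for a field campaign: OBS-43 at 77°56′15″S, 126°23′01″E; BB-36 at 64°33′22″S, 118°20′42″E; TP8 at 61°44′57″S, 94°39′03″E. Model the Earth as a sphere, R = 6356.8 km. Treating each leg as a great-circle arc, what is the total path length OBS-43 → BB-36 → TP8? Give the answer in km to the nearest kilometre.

2728 km

OBS-43: φ = -77.93750°, λ = +126.38361°
BB-36: φ = -64.55611°, λ = +118.34500°
TP8: φ = -61.74917°, λ = +94.65083°
OBS-43→BB-36: c = 0.237331 rad, d = 1508.67 km
BB-36→TP8: c = 0.191825 rad, d = 1219.39 km
Total = 1508.67 + 1219.39 = 2728.06 km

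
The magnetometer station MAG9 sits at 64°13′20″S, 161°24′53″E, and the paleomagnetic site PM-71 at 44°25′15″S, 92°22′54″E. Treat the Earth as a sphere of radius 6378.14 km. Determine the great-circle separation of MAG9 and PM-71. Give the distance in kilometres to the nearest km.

MAG9: φ = -64.22222°, λ = +161.41472°
PM-71: φ = -44.42083°, λ = +92.38167°
Δφ = 19.8014°,  Δλ = -69.0331°
a = sin²(Δφ/2) + cos φ₁ cos φ₂ sin²(Δλ/2) = 0.129293
c = 2·arcsin(√a) = 0.735621 rad = 42.1480°
d = R·c = 6378.14 × 0.735621 = 4691.9 km

4692 km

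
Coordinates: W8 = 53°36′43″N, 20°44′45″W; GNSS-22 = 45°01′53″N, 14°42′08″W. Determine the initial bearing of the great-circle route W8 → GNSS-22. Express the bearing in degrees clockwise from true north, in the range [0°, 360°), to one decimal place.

153.0°

W8: φ = +53.61194°, λ = -20.74583°
GNSS-22: φ = +45.03139°, λ = -14.70222°
Δλ = 6.0436°
y = sin Δλ · cos φ₂ = 0.074407
x = cos φ₁ sin φ₂ − sin φ₁ cos φ₂ cos Δλ = -0.146038
θ = atan2(y, x) = 153.0008° → 153.0008° (mod 360°)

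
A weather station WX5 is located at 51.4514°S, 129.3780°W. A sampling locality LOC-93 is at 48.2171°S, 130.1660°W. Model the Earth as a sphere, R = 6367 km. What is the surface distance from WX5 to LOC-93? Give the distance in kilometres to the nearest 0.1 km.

363.8 km

Δφ = 3.2343°,  Δλ = -0.7880°
a = sin²(Δφ/2) + cos φ₁ cos φ₂ sin²(Δλ/2) = 0.000816
c = 2·arcsin(√a) = 0.057141 rad = 3.2739°
d = R·c = 6367 × 0.057141 = 363.8 km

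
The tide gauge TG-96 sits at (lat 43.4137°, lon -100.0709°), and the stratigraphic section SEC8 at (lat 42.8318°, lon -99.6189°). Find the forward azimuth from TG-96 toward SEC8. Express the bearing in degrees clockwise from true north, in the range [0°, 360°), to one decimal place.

150.3°

Δλ = 0.4520°
y = sin Δλ · cos φ₂ = 0.005785
x = cos φ₁ sin φ₂ − sin φ₁ cos φ₂ cos Δλ = -0.010140
θ = atan2(y, x) = 150.2940° → 150.2940° (mod 360°)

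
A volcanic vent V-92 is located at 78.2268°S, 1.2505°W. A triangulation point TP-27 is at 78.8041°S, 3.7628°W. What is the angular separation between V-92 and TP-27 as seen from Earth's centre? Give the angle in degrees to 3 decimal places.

Δφ = -0.5773°,  Δλ = -2.5123°
a = sin²(Δφ/2) + cos φ₁ cos φ₂ sin²(Δλ/2) = 0.000044
c = 2·arcsin(√a) = 0.013330 rad = 0.7637°

0.764°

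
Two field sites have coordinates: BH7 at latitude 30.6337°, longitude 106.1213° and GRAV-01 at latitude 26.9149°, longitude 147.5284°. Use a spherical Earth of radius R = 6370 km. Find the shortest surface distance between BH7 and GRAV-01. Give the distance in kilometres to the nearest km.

Δφ = -3.7188°,  Δλ = 41.4071°
a = sin²(Δφ/2) + cos φ₁ cos φ₂ sin²(Δλ/2) = 0.096947
c = 2·arcsin(√a) = 0.633253 rad = 36.2827°
d = R·c = 6370 × 0.633253 = 4033.8 km

4034 km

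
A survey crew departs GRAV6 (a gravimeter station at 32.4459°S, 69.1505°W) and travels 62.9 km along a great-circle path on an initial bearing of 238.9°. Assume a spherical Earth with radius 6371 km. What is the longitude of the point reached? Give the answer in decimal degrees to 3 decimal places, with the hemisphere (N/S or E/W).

δ = d/R = 62.9/6371 = 0.009873 rad
φ₂ = arcsin(sin φ₁ cos δ + cos φ₁ sin δ cos θ)
   = arcsin(-0.53650·0.99995 + 0.84390·0.00987·-0.51653) = -32.73678°
λ₂ = λ₁ + atan2(sin θ sin δ cos φ₁, cos δ − sin φ₁ sin φ₂) = -69.72633°

69.726°W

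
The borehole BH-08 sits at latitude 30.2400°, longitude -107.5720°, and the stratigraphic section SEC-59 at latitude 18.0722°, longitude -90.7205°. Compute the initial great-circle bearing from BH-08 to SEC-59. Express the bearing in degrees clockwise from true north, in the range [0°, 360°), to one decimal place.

124.6°

Δλ = 16.8515°
y = sin Δλ · cos φ₂ = 0.275591
x = cos φ₁ sin φ₂ − sin φ₁ cos φ₂ cos Δλ = -0.190216
θ = atan2(y, x) = 124.6140° → 124.6140° (mod 360°)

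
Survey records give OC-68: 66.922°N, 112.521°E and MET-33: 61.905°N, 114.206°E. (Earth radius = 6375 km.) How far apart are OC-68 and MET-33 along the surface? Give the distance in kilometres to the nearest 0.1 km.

564.0 km

Δφ = -5.0170°,  Δλ = 1.6850°
a = sin²(Δφ/2) + cos φ₁ cos φ₂ sin²(Δλ/2) = 0.001956
c = 2·arcsin(√a) = 0.088471 rad = 5.0690°
d = R·c = 6375 × 0.088471 = 564.0 km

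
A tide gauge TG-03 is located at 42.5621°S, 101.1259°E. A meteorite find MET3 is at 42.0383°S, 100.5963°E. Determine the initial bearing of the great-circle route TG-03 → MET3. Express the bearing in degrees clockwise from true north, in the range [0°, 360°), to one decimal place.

Δλ = -0.5296°
y = sin Δλ · cos φ₂ = -0.006865
x = cos φ₁ sin φ₂ − sin φ₁ cos φ₂ cos Δλ = 0.009120
θ = atan2(y, x) = -36.9683° → 323.0317° (mod 360°)

323.0°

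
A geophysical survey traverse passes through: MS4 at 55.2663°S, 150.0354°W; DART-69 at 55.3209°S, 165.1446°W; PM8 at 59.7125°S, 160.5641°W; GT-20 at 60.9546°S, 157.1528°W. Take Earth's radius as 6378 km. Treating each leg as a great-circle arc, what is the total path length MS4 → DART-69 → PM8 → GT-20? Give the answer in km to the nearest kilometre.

MS4→DART-69: c = 0.149855 rad, d = 955.77 km
DART-69→PM8: c = 0.087807 rad, d = 560.03 km
PM8→GT-20: c = 0.036576 rad, d = 233.28 km
Total = 955.77 + 560.03 + 233.28 = 1749.09 km

1749 km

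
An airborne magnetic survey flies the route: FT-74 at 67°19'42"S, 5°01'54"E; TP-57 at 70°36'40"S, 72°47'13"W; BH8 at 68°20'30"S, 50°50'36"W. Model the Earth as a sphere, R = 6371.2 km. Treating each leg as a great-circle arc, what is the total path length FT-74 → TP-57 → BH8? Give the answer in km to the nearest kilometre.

FT-74: φ = -67.32833°, λ = +5.03167°
TP-57: φ = -70.61111°, λ = -72.78694°
BH8: φ = -68.34167°, λ = -50.84333°
FT-74→TP-57: c = 0.456958 rad, d = 2911.37 km
TP-57→BH8: c = 0.139115 rad, d = 886.33 km
Total = 2911.37 + 886.33 = 3797.70 km

3798 km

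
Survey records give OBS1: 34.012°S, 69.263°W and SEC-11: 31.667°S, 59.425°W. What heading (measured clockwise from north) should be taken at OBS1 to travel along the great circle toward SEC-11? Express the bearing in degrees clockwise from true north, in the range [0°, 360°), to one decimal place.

76.9°

Δλ = 9.8380°
y = sin Δλ · cos φ₂ = 0.145424
x = cos φ₁ sin φ₂ − sin φ₁ cos φ₂ cos Δλ = 0.033916
θ = atan2(y, x) = 76.8722° → 76.8722° (mod 360°)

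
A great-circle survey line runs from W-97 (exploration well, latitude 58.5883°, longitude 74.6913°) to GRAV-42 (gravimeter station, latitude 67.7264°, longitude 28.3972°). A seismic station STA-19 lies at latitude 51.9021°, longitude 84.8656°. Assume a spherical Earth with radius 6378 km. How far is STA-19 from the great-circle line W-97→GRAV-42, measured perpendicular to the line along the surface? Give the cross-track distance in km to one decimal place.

δ₁₃ = central angle W-97→STA-19 = 0.154153 rad  (haversine)
θ₁₃ = bearing W-97→STA-19 = 134.779°,  θ₁₂ = bearing W-97→GRAV-42 = 313.364°
dₓₜ = R·arcsin(sin δ₁₃ · sin(θ₁₃ − θ₁₂)) = 6378·arcsin(0.15354·sin(-178.586°)) = -24.172 km
|dₓₜ| = 24.172 km

24.2 km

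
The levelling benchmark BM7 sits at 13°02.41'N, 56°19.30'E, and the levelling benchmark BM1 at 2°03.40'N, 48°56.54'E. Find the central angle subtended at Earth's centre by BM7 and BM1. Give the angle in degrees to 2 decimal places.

13.19°

BM7: φ = +13.04017°, λ = +56.32167°
BM1: φ = +2.05667°, λ = +48.94233°
Δφ = -10.9835°,  Δλ = -7.3793°
a = sin²(Δφ/2) + cos φ₁ cos φ₂ sin²(Δλ/2) = 0.013191
c = 2·arcsin(√a) = 0.230210 rad = 13.1901°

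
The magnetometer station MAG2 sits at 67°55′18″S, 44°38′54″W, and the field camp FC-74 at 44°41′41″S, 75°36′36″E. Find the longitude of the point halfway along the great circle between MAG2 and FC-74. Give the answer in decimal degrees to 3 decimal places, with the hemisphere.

43.703°E

MAG2: φ = -67.92167°, λ = -44.64833°
FC-74: φ = -44.69472°, λ = +75.61000°
Bx = cos φ₂ cos Δλ = -0.358204,  By = cos φ₂ sin Δλ = 0.614018
φₘ = atan2(sin φ₁ + sin φ₂, √((cos φ₁ + Bx)² + By²)) = -69.35089°
λₘ = λ₁ + atan2(By, cos φ₁ + Bx) = 43.70332°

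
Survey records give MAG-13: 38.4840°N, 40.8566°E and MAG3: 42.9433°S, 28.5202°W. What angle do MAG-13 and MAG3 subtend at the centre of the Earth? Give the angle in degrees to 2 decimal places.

102.83°

Δφ = -81.4273°,  Δλ = -69.3768°
a = sin²(Δφ/2) + cos φ₁ cos φ₂ sin²(Δλ/2) = 0.611063
c = 2·arcsin(√a) = 1.794790 rad = 102.8339°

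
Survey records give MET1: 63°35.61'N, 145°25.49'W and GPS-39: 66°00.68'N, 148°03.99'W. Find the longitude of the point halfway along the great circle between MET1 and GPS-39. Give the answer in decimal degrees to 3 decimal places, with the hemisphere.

MET1: φ = +63.59350°, λ = -145.42483°
GPS-39: φ = +66.01133°, λ = -148.06650°
Bx = cos φ₂ cos Δλ = 0.406124,  By = cos φ₂ sin Δλ = -0.018738
φₘ = atan2(sin φ₁ + sin φ₂, √((cos φ₁ + Bx)² + By²)) = 64.80827°
λₘ = λ₁ + atan2(By, cos φ₁ + Bx) = -146.68642°

146.686°W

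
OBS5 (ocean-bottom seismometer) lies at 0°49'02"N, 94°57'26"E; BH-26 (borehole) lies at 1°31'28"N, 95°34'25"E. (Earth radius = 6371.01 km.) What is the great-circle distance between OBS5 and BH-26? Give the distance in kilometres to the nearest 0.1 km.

OBS5: φ = +0.81722°, λ = +94.95722°
BH-26: φ = +1.52444°, λ = +95.57361°
Δφ = 0.7072°,  Δλ = 0.6164°
a = sin²(Δφ/2) + cos φ₁ cos φ₂ sin²(Δλ/2) = 0.000067
c = 2·arcsin(√a) = 0.016372 rad = 0.9380°
d = R·c = 6371.01 × 0.016372 = 104.3 km

104.3 km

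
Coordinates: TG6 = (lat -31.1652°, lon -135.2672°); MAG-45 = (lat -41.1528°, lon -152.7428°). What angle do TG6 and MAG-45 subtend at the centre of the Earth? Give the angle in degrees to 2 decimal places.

17.23°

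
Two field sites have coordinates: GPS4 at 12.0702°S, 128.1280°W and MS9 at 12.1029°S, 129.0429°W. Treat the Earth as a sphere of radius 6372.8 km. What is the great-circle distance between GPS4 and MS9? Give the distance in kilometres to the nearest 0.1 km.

99.6 km

Δφ = -0.0327°,  Δλ = -0.9149°
a = sin²(Δφ/2) + cos φ₁ cos φ₂ sin²(Δλ/2) = 0.000061
c = 2·arcsin(√a) = 0.015624 rad = 0.8952°
d = R·c = 6372.8 × 0.015624 = 99.6 km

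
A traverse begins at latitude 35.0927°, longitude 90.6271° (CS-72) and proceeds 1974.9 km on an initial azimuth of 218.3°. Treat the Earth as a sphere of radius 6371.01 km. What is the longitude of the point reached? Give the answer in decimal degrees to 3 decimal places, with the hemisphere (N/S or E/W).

78.976°E

δ = d/R = 1974.9/6371.01 = 0.309982 rad
φ₂ = arcsin(sin φ₁ cos δ + cos φ₁ sin δ cos θ)
   = arcsin(0.57490·0.95234 + 0.81822·0.30504·-0.78478) = 20.58684°
λ₂ = λ₁ + atan2(sin θ sin δ cos φ₁, cos δ − sin φ₁ sin φ₂) = 78.97578°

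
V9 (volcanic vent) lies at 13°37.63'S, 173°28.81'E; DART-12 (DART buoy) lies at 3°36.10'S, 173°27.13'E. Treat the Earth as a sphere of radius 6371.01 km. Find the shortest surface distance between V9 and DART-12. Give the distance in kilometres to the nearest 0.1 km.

1114.8 km

V9: φ = -13.62717°, λ = +173.48017°
DART-12: φ = -3.60167°, λ = +173.45217°
Δφ = 10.0255°,  Δλ = -0.0280°
a = sin²(Δφ/2) + cos φ₁ cos φ₂ sin²(Δλ/2) = 0.007635
c = 2·arcsin(√a) = 0.174979 rad = 10.0255°
d = R·c = 6371.01 × 0.174979 = 1114.8 km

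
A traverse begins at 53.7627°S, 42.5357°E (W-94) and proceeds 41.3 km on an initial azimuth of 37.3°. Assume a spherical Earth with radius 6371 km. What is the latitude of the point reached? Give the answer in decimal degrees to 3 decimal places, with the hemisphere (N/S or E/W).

53.467°S

δ = d/R = 41.3/6371 = 0.006482 rad
φ₂ = arcsin(sin φ₁ cos δ + cos φ₁ sin δ cos θ)
   = arcsin(-0.80658·0.99998 + 0.59113·0.00648·0.79547) = -53.46665°
λ₂ = λ₁ + atan2(sin θ sin δ cos φ₁, cos δ − sin φ₁ sin φ₂) = 42.91379°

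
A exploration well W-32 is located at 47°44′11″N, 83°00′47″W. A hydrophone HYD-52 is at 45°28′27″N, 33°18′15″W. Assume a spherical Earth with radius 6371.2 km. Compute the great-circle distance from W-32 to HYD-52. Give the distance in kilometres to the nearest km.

3740 km

W-32: φ = +47.73639°, λ = -83.01306°
HYD-52: φ = +45.47417°, λ = -33.30417°
Δφ = -2.2622°,  Δλ = 49.7089°
a = sin²(Δφ/2) + cos φ₁ cos φ₂ sin²(Δλ/2) = 0.083706
c = 2·arcsin(√a) = 0.587032 rad = 33.6345°
d = R·c = 6371.2 × 0.587032 = 3740.1 km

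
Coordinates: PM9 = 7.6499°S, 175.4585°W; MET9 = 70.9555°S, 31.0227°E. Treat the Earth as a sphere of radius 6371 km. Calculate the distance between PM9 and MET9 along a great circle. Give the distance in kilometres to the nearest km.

11055 km

Δφ = -63.3056°,  Δλ = -153.5188°
a = sin²(Δφ/2) + cos φ₁ cos φ₂ sin²(Δλ/2) = 0.581817
c = 2·arcsin(√a) = 1.735170 rad = 99.4179°
d = R·c = 6371 × 1.735170 = 11054.8 km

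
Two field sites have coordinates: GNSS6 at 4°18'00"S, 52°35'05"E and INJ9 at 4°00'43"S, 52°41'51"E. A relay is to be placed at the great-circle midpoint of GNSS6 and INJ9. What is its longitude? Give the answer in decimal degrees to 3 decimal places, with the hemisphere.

52.641°E

GNSS6: φ = -4.30000°, λ = +52.58472°
INJ9: φ = -4.01194°, λ = +52.69750°
Bx = cos φ₂ cos Δλ = 0.997548,  By = cos φ₂ sin Δλ = 0.001964
φₘ = atan2(sin φ₁ + sin φ₂, √((cos φ₁ + Bx)² + By²)) = -4.15597°
λₘ = λ₁ + atan2(By, cos φ₁ + Bx) = 52.64112°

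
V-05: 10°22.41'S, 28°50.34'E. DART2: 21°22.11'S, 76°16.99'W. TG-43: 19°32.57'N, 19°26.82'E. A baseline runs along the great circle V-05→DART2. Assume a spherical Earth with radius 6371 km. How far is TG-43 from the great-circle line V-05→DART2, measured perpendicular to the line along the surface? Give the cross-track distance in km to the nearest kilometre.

V-05: φ = -10.37350°, λ = +28.83900°
DART2: φ = -21.36850°, λ = -76.28317°
TG-43: φ = +19.54283°, λ = +19.44700°
δ₁₃ = central angle V-05→TG-43 = 0.546539 rad  (haversine)
θ₁₃ = bearing V-05→TG-43 = 342.789°,  θ₁₂ = bearing V-05→DART2 = 245.900°
dₓₜ = R·arcsin(sin δ₁₃ · sin(θ₁₃ − θ₁₂)) = 6371·arcsin(0.51973·sin(96.889°)) = 3454.055 km
|dₓₜ| = 3454.055 km

3454 km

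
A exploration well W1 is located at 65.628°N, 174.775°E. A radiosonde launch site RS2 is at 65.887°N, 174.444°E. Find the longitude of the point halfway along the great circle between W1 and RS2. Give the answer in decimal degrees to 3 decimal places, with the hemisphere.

174.610°E

Bx = cos φ₂ cos Δλ = 0.408531,  By = cos φ₂ sin Δλ = -0.002360
φₘ = atan2(sin φ₁ + sin φ₂, √((cos φ₁ + Bx)² + By²)) = 65.75759°
λₘ = λ₁ + atan2(By, cos φ₁ + Bx) = 174.61033°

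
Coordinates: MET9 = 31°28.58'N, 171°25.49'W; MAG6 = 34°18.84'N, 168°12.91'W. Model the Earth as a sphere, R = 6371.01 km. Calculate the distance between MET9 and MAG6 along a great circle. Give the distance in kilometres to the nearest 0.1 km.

MET9: φ = +31.47633°, λ = -171.42483°
MAG6: φ = +34.31400°, λ = -168.21517°
Δφ = 2.8377°,  Δλ = 3.2097°
a = sin²(Δφ/2) + cos φ₁ cos φ₂ sin²(Δλ/2) = 0.001166
c = 2·arcsin(√a) = 0.068295 rad = 3.9130°
d = R·c = 6371.01 × 0.068295 = 435.1 km

435.1 km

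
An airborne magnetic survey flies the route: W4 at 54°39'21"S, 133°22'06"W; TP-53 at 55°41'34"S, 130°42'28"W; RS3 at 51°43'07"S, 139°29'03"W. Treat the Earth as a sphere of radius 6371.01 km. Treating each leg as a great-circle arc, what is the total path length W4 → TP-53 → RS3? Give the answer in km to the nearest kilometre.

W4: φ = -54.65583°, λ = -133.36833°
TP-53: φ = -55.69278°, λ = -130.70778°
RS3: φ = -51.71861°, λ = -139.48417°
W4→TP-53: c = 0.032102 rad, d = 204.52 km
TP-53→RS3: c = 0.114018 rad, d = 726.41 km
Total = 204.52 + 726.41 = 930.94 km

931 km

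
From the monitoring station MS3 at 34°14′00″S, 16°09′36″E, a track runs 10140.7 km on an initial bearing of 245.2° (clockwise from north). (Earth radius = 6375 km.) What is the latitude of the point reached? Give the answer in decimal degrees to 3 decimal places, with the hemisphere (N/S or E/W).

MS3: φ = -34.23333°, λ = +16.16000°
δ = d/R = 10140.7/6375 = 1.590698 rad
φ₂ = arcsin(sin φ₁ cos δ + cos φ₁ sin δ cos θ)
   = arcsin(-0.56256·-0.01990 + 0.82675·0.99980·-0.41945) = -19.60413°
λ₂ = λ₁ + atan2(sin θ sin δ cos φ₁, cos δ − sin φ₁ sin φ₂) = -89.37960°

19.604°S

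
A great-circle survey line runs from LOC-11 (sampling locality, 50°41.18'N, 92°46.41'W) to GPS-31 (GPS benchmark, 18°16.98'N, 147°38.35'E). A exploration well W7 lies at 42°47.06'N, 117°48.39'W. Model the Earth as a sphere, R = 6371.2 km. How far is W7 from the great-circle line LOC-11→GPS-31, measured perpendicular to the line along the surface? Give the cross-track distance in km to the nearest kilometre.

1572 km

LOC-11: φ = +50.68633°, λ = -92.77350°
GPS-31: φ = +18.28300°, λ = +147.63917°
W7: φ = +42.78433°, λ = -117.80650°
δ₁₃ = central angle LOC-11→W7 = 0.327573 rad  (haversine)
θ₁₃ = bearing LOC-11→W7 = 254.840°,  θ₁₂ = bearing LOC-11→GPS-31 = 304.216°
dₓₜ = R·arcsin(sin δ₁₃ · sin(θ₁₃ − θ₁₂)) = 6371.2·arcsin(0.32175·sin(-49.376°)) = -1571.760 km
|dₓₜ| = 1571.760 km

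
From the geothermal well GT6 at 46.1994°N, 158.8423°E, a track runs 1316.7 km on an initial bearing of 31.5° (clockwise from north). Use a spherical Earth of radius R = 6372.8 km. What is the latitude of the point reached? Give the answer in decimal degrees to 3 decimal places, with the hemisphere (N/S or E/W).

δ = d/R = 1316.7/6372.8 = 0.206612 rad
φ₂ = arcsin(sin φ₁ cos δ + cos φ₁ sin δ cos θ)
   = arcsin(0.72175·0.97873 + 0.69215·0.20515·0.85264) = 55.83973°
λ₂ = λ₁ + atan2(sin θ sin δ cos φ₁, cos δ − sin φ₁ sin φ₂) = 169.84721°

55.840°N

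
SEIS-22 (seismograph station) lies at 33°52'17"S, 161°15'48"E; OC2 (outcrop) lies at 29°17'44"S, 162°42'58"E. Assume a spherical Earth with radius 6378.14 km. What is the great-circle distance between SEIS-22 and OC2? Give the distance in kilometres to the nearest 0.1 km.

527.7 km

SEIS-22: φ = -33.87139°, λ = +161.26333°
OC2: φ = -29.29556°, λ = +162.71611°
Δφ = 4.5758°,  Δλ = 1.4528°
a = sin²(Δφ/2) + cos φ₁ cos φ₂ sin²(Δλ/2) = 0.001710
c = 2·arcsin(√a) = 0.082730 rad = 4.7401°
d = R·c = 6378.14 × 0.082730 = 527.7 km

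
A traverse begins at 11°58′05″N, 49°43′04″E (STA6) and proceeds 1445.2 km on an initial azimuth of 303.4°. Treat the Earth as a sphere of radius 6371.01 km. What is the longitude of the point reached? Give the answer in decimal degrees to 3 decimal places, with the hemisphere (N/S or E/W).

STA6: φ = +11.96806°, λ = +49.71778°
δ = d/R = 1445.2/6371.01 = 0.226840 rad
φ₂ = arcsin(sin φ₁ cos δ + cos φ₁ sin δ cos θ)
   = arcsin(0.20737·0.97438 + 0.97826·0.22490·0.55048) = 18.85449°
λ₂ = λ₁ + atan2(sin θ sin δ cos φ₁, cos δ − sin φ₁ sin φ₂) = 38.27420°

38.274°E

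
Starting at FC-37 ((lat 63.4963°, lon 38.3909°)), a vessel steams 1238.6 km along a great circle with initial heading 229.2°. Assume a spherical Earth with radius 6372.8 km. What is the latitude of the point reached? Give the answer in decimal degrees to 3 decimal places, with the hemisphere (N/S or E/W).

55.259°N

δ = d/R = 1238.6/6372.8 = 0.194357 rad
φ₂ = arcsin(sin φ₁ cos δ + cos φ₁ sin δ cos θ)
   = arcsin(0.89491·0.98117 + 0.44626·0.19314·-0.65342) = 55.25928°
λ₂ = λ₁ + atan2(sin θ sin δ cos φ₁, cos δ − sin φ₁ sin φ₂) = 23.52499°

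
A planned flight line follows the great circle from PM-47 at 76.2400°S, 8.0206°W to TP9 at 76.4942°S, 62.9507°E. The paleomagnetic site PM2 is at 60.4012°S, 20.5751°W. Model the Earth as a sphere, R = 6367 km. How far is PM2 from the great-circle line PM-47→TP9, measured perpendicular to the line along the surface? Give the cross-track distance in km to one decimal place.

962.7 km

δ₁₃ = central angle PM-47→PM2 = 0.286551 rad  (haversine)
θ₁₃ = bearing PM-47→PM2 = 337.676°,  θ₁₂ = bearing PM-47→TP9 = 125.472°
dₓₜ = R·arcsin(sin δ₁₃ · sin(θ₁₃ − θ₁₂)) = 6367·arcsin(0.28265·sin(212.204°)) = -962.732 km
|dₓₜ| = 962.732 km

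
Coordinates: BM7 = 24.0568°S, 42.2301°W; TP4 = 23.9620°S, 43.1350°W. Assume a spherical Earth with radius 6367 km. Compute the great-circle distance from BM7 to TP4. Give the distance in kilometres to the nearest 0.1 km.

92.5 km

Δφ = 0.0948°,  Δλ = -0.9049°
a = sin²(Δφ/2) + cos φ₁ cos φ₂ sin²(Δλ/2) = 0.000053
c = 2·arcsin(√a) = 0.014522 rad = 0.8320°
d = R·c = 6367 × 0.014522 = 92.5 km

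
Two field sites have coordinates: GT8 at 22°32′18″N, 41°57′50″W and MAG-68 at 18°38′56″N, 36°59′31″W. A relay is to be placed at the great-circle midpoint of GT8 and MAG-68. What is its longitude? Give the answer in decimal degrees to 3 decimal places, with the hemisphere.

GT8: φ = +22.53833°, λ = -41.96389°
MAG-68: φ = +18.64889°, λ = -36.99194°
Bx = cos φ₂ cos Δλ = 0.943931,  By = cos φ₂ sin Δλ = 0.082118
φₘ = atan2(sin φ₁ + sin φ₂, √((cos φ₁ + Bx)² + By²)) = 20.61138°
λₘ = λ₁ + atan2(By, cos φ₁ + Bx) = -39.44618°

39.446°W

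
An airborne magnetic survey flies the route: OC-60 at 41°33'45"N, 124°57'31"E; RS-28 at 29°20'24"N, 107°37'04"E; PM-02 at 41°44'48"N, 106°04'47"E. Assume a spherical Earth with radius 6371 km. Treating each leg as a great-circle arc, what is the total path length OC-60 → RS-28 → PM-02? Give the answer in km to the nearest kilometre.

3456 km

OC-60: φ = +41.56250°, λ = +124.95861°
RS-28: φ = +29.34000°, λ = +107.61778°
PM-02: φ = +41.74667°, λ = +106.07972°
OC-60→RS-28: c = 0.324887 rad, d = 2069.85 km
RS-28→PM-02: c = 0.217625 rad, d = 1386.49 km
Total = 2069.85 + 1386.49 = 3456.34 km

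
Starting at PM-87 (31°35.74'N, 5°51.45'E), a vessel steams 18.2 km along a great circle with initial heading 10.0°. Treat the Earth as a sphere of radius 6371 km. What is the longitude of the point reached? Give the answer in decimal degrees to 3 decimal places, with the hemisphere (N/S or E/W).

5.891°E

PM-87: φ = +31.59567°, λ = +5.85750°
δ = d/R = 18.2/6371 = 0.002857 rad
φ₂ = arcsin(sin φ₁ cos δ + cos φ₁ sin δ cos θ)
   = arcsin(0.52392·1.00000 + 0.85177·0.00286·0.98481) = 31.75685°
λ₂ = λ₁ + atan2(sin θ sin δ cos φ₁, cos δ − sin φ₁ sin φ₂) = 5.89093°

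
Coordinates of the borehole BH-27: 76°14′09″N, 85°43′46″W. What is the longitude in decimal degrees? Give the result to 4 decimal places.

85.7294°W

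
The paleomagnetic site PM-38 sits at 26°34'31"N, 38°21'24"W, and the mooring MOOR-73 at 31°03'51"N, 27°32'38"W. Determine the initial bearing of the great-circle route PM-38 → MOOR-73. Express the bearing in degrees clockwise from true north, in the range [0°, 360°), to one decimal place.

62.1°

PM-38: φ = +26.57528°, λ = -38.35667°
MOOR-73: φ = +31.06417°, λ = -27.54389°
Δλ = 10.8128°
y = sin Δλ · cos φ₂ = 0.160697
x = cos φ₁ sin φ₂ − sin φ₁ cos φ₂ cos Δλ = 0.085070
θ = atan2(y, x) = 62.1041° → 62.1041° (mod 360°)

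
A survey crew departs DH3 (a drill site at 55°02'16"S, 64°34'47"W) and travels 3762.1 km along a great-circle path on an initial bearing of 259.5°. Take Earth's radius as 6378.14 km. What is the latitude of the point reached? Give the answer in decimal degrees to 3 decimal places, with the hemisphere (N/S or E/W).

DH3: φ = -55.03778°, λ = -64.57972°
δ = d/R = 3762.1/6378.14 = 0.589843 rad
φ₂ = arcsin(sin φ₁ cos δ + cos φ₁ sin δ cos θ)
   = arcsin(-0.81953·0.83103 + 0.57304·0.55623·-0.18224) = -47.65806°
λ₂ = λ₁ + atan2(sin θ sin δ cos φ₁, cos δ − sin φ₁ sin φ₂) = -118.87016°

47.658°S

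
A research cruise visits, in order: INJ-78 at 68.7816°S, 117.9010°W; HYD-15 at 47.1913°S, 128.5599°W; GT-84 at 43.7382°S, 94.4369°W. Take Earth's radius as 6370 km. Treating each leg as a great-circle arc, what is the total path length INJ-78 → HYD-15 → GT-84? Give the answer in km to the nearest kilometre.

5139 km

INJ-78→HYD-15: c = 0.388191 rad, d = 2472.78 km
HYD-15→GT-84: c = 0.418610 rad, d = 2666.55 km
Total = 2472.78 + 2666.55 = 5139.33 km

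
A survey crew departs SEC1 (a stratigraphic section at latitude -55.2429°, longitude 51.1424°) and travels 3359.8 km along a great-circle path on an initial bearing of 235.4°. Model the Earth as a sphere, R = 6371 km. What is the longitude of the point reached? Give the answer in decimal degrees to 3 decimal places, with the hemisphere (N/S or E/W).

δ = d/R = 3359.8/6371 = 0.527358 rad
φ₂ = arcsin(sin φ₁ cos δ + cos φ₁ sin δ cos θ)
   = arcsin(-0.82158·0.86414 + 0.57010·0.50325·-0.56784) = -60.79422°
λ₂ = λ₁ + atan2(sin θ sin δ cos φ₁, cos δ − sin φ₁ sin φ₂) = -6.95571°

6.956°W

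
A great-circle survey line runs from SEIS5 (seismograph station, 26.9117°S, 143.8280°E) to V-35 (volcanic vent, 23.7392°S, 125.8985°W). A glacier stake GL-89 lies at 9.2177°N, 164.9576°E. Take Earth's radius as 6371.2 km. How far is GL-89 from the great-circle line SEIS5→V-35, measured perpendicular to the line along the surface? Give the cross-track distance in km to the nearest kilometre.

4517 km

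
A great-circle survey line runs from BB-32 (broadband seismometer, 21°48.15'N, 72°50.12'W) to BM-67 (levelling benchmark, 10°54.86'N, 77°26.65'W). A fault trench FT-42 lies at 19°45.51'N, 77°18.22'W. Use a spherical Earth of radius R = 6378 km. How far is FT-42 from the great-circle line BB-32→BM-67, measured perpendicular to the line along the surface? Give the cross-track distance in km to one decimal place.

BB-32: φ = +21.80250°, λ = -72.83533°
BM-67: φ = +10.91433°, λ = -77.44417°
FT-42: φ = +19.75850°, λ = -77.30367°
δ₁₃ = central angle BB-32→FT-42 = 0.081166 rad  (haversine)
θ₁₃ = bearing BB-32→FT-42 = 244.735°,  θ₁₂ = bearing BB-32→BM-67 = 202.798°
dₓₜ = R·arcsin(sin δ₁₃ · sin(θ₁₃ − θ₁₂)) = 6378·arcsin(0.08108·sin(41.937°)) = 345.759 km
|dₓₜ| = 345.759 km

345.8 km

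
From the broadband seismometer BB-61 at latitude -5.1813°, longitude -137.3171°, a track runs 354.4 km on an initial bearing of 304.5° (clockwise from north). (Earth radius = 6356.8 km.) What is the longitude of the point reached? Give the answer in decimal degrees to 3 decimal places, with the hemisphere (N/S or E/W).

139.954°W

δ = d/R = 354.4/6356.8 = 0.055751 rad
φ₂ = arcsin(sin φ₁ cos δ + cos φ₁ sin δ cos θ)
   = arcsin(-0.09031·0.99845 + 0.99591·0.05572·0.56641) = -3.36719°
λ₂ = λ₁ + atan2(sin θ sin δ cos φ₁, cos δ − sin φ₁ sin φ₂) = -139.95374°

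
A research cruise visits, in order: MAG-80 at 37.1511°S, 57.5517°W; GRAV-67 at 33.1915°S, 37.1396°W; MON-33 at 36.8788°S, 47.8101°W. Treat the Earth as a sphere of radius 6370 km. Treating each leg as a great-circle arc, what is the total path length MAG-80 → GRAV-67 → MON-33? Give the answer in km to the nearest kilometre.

2956 km

MAG-80→GRAV-67: c = 0.298663 rad, d = 1902.48 km
GRAV-67→MON-33: c = 0.165386 rad, d = 1053.51 km
Total = 1902.48 + 1053.51 = 2955.99 km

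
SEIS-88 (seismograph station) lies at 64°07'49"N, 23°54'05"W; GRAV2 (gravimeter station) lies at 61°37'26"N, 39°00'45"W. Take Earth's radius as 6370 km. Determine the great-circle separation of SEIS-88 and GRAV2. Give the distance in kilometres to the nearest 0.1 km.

812.7 km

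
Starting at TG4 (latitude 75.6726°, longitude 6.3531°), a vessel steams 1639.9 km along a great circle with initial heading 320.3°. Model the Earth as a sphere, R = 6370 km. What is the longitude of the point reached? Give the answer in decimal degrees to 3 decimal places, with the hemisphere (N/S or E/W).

66.717°W

δ = d/R = 1639.9/6370 = 0.257441 rad
φ₂ = arcsin(sin φ₁ cos δ + cos φ₁ sin δ cos θ)
   = arcsin(0.96890·0.96704 + 0.24746·0.25461·0.76940) = 80.21204°
λ₂ = λ₁ + atan2(sin θ sin δ cos φ₁, cos δ − sin φ₁ sin φ₂) = -66.71678°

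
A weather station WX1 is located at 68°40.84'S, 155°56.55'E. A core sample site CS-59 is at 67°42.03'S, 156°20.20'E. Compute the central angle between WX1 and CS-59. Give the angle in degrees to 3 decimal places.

0.991°

WX1: φ = -68.68067°, λ = +155.94250°
CS-59: φ = -67.70050°, λ = +156.33667°
Δφ = 0.9802°,  Δλ = 0.3942°
a = sin²(Δφ/2) + cos φ₁ cos φ₂ sin²(Δλ/2) = 0.000075
c = 2·arcsin(√a) = 0.017297 rad = 0.9910°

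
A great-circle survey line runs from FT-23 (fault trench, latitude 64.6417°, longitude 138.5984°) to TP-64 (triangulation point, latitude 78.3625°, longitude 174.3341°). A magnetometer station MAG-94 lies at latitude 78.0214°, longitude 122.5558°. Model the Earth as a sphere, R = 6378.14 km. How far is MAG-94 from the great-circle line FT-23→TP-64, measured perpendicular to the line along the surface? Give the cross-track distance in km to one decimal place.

δ₁₃ = central angle FT-23→MAG-94 = 0.248036 rad  (haversine)
θ₁₃ = bearing FT-23→MAG-94 = 346.489°,  θ₁₂ = bearing FT-23→TP-64 = 23.457°
dₓₜ = R·arcsin(sin δ₁₃ · sin(θ₁₃ − θ₁₂)) = 6378.14·arcsin(0.24550·sin(323.032°)) = -945.093 km
|dₓₜ| = 945.093 km

945.1 km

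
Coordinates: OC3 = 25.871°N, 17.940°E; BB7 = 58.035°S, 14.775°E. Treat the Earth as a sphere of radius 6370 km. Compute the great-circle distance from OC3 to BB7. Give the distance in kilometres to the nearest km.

9333 km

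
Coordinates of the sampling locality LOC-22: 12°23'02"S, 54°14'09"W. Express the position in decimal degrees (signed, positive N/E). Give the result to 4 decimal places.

lat: 12.3839° S → -12.3839°
lon: 54.2358° W → -54.2358°

-12.3839°, -54.2358°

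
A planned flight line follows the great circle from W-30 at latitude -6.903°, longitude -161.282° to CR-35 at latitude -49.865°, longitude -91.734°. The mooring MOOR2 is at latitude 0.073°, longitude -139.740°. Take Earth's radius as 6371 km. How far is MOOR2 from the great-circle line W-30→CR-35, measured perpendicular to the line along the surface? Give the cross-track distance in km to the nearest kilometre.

2313 km

δ₁₃ = central angle W-30→MOOR2 = 0.394335 rad  (haversine)
θ₁₃ = bearing W-30→MOOR2 = 72.886°,  θ₁₂ = bearing W-30→CR-35 = 140.471°
dₓₜ = R·arcsin(sin δ₁₃ · sin(θ₁₃ − θ₁₂)) = 6371·arcsin(0.38419·sin(-67.585°)) = -2313.270 km
|dₓₜ| = 2313.270 km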